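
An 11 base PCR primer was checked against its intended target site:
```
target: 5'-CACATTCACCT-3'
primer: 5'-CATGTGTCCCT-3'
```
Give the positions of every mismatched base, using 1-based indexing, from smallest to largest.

3, 4, 6, 7, 8

Scanning 1-based: 3: C/T; 4: A/G; 6: T/G; 7: C/T; 8: A/C.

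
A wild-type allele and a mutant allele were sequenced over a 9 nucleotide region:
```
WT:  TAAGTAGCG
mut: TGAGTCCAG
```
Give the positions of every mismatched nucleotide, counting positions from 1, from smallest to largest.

Differences at position 2 (A→G), position 6 (A→C), position 7 (G→C), position 8 (C→A).

2, 6, 7, 8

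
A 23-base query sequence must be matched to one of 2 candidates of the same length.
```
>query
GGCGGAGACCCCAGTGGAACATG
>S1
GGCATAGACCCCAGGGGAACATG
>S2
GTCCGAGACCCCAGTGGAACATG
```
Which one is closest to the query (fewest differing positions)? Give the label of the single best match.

S2

Hamming distances to query — S1: 3; S2: 2.
Smallest is S2 with 2 mismatches.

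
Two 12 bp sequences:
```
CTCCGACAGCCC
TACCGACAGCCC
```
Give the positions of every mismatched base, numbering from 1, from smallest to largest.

Scanning 1-based: 1: C/T; 2: T/A.

1, 2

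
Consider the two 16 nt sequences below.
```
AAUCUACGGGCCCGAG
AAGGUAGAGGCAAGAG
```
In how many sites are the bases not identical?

6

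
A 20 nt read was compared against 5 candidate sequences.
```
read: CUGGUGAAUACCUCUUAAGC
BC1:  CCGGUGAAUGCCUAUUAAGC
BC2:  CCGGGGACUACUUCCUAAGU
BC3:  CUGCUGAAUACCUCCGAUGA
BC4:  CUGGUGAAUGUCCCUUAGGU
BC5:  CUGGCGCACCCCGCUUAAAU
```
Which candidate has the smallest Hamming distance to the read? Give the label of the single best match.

BC1 differs at 3 sites; BC2 differs at 6 sites; BC3 differs at 5 sites; BC4 differs at 5 sites; BC5 differs at 7 sites. The closest is BC1.

BC1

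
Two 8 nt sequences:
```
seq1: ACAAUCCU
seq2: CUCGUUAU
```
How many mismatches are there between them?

The sequences differ at positions 1, 2, 3, 4, 6, 7 (1-based) — 6 in total.

6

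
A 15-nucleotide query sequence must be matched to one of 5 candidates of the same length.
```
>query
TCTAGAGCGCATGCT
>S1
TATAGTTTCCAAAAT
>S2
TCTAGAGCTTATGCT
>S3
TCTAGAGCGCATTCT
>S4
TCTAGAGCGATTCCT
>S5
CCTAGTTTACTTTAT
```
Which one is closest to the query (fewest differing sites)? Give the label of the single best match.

S3

S1 differs at 8 sites; S2 differs at 2 sites; S3 differs at 1 site; S4 differs at 3 sites; S5 differs at 8 sites. The closest is S3.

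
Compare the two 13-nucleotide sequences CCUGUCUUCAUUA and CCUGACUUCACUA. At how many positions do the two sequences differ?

2

Comparing position by position, 2 positions differ: 5 (U/A), 11 (U/C).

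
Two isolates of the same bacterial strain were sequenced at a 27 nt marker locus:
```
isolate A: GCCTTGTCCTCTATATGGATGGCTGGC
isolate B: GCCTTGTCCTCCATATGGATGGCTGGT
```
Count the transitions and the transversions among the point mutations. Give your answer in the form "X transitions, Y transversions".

2 transitions, 0 transversions

Transitions (purine↔purine or pyrimidine↔pyrimidine): 12 T→C, 27 C→T.
Transversions (purine↔pyrimidine): none.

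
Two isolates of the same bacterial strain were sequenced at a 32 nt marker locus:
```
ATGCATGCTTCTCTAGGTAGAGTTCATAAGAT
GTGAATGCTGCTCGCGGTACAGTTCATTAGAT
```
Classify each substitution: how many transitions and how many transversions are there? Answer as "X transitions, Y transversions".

Transitions (purine↔purine or pyrimidine↔pyrimidine): 1 A→G.
Transversions (purine↔pyrimidine): 4 C→A, 10 T→G, 14 T→G, 15 A→C, 20 G→C, 28 A→T.

1 transition, 6 transversions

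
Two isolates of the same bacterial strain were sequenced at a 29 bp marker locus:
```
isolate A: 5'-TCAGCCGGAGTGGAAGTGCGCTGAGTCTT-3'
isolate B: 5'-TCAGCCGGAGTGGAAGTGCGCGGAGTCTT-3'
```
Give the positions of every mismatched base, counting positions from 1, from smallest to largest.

Differences at position 22 (T→G).

22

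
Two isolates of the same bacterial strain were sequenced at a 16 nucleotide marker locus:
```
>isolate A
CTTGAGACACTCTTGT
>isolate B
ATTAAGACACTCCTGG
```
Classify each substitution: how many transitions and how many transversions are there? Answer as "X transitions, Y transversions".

Transitions (purine↔purine or pyrimidine↔pyrimidine): 4 G→A, 13 T→C.
Transversions (purine↔pyrimidine): 1 C→A, 16 T→G.

2 transitions, 2 transversions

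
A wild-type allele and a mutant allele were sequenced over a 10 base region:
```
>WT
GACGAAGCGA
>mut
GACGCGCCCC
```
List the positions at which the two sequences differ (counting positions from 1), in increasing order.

5, 6, 7, 9, 10

Scanning 1-based: 5: A/C; 6: A/G; 7: G/C; 9: G/C; 10: A/C.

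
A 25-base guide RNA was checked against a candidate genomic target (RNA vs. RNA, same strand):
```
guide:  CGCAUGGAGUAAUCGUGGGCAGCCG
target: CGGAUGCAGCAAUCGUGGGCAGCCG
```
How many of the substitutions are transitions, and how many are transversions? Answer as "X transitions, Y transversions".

1 transition, 2 transversions

Transitions (purine↔purine or pyrimidine↔pyrimidine): 10 U→C.
Transversions (purine↔pyrimidine): 3 C→G, 7 G→C.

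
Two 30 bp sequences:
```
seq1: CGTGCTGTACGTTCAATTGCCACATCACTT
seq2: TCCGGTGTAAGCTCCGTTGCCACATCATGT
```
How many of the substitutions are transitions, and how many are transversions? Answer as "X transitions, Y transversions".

5 transitions, 5 transversions

Mismatches (1-based):
base 1: C→T (pyrimidine→pyrimidine, transition)
base 2: G→C (purine→pyrimidine, transversion)
base 3: T→C (pyrimidine→pyrimidine, transition)
base 5: C→G (pyrimidine→purine, transversion)
base 10: C→A (pyrimidine→purine, transversion)
base 12: T→C (pyrimidine→pyrimidine, transition)
base 15: A→C (purine→pyrimidine, transversion)
base 16: A→G (purine→purine, transition)
base 28: C→T (pyrimidine→pyrimidine, transition)
base 29: T→G (pyrimidine→purine, transversion)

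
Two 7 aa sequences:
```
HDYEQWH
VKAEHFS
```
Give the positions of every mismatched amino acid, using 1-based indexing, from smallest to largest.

Scanning 1-based: 1: H/V; 2: D/K; 3: Y/A; 5: Q/H; 6: W/F; 7: H/S.

1, 2, 3, 5, 6, 7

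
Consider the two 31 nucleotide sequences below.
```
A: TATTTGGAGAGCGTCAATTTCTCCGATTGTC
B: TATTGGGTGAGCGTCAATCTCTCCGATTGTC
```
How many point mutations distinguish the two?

3

Comparing position by position, 3 bases differ: 5 (T/G), 8 (A/T), 19 (T/C).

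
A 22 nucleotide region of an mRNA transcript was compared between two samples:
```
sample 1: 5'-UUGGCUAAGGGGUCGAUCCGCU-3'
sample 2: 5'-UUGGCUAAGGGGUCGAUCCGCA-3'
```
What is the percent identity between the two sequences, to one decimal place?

95.5%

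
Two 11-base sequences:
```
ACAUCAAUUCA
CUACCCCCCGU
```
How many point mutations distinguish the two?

9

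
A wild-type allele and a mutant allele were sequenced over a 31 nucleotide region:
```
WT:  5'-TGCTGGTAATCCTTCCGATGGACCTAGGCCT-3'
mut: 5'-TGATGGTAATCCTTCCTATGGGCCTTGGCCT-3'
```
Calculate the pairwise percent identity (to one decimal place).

87.1%

Mismatches at positions 3, 17, 22, 26 (1-based): 4 of 31.
Identical positions: 27/31 = 87.1% → 87.1%.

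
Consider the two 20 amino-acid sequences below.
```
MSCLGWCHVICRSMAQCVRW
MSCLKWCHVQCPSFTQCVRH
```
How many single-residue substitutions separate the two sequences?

6

Comparing position by position, 6 residues differ: 5 (G/K), 10 (I/Q), 12 (R/P), 14 (M/F), 15 (A/T), 20 (W/H).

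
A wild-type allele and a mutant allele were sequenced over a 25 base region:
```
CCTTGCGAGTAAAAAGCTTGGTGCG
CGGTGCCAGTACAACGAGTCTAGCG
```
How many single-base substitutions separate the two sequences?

The sequences differ at bases 2, 3, 7, 12, 15, 17, 18, 20, 21, 22 (1-based) — 10 in total.

10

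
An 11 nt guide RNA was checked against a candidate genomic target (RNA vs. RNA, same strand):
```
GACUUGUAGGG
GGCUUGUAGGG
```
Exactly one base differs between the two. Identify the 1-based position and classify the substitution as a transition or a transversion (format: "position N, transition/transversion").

Position 2 changes A→G. A is a purine and G is a purine, so this is a transition.

position 2, transition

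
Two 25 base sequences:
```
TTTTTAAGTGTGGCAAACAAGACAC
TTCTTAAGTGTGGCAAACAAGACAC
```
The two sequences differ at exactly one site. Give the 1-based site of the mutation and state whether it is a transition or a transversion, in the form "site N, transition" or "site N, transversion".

site 3, transition

The sequences differ only at site 3: T→C (pyrimidine→pyrimidine), a transition.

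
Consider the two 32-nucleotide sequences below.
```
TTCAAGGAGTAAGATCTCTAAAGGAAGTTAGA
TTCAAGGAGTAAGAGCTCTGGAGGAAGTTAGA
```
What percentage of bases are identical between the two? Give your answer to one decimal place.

90.6%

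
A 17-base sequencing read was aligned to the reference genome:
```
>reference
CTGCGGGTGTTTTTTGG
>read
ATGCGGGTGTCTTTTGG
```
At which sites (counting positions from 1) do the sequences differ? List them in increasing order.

1, 11

Differences at site 1 (C→A), site 11 (T→C).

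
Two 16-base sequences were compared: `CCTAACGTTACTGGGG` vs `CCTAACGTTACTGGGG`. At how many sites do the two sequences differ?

The two sequences are identical at every position.

0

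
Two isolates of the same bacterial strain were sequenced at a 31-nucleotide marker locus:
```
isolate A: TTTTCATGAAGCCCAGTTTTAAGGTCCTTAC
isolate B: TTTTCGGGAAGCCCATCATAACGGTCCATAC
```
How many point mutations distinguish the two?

8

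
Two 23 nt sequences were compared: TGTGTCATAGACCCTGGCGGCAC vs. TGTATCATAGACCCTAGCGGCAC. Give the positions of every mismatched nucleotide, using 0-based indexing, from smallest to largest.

3, 15

Differences at position 3 (G→A), position 15 (G→A).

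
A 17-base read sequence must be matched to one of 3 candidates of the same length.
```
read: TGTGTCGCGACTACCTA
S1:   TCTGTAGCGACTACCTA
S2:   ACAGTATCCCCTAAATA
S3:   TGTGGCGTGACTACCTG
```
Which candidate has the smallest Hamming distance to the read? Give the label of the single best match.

S1

S1 differs at 2 sites; S2 differs at 9 sites; S3 differs at 3 sites. The closest is S1.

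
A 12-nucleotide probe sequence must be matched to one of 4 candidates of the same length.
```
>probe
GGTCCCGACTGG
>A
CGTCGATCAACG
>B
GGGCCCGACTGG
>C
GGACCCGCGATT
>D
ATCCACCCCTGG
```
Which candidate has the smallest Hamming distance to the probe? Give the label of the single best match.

B

Hamming distances to probe — A: 8; B: 1; C: 6; D: 6.
Smallest is B with 1 mismatch.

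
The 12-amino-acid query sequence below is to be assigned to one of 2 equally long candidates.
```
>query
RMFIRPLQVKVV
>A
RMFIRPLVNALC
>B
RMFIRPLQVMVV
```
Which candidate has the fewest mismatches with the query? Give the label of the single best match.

B

Hamming distances to query — A: 5; B: 1.
Smallest is B with 1 mismatch.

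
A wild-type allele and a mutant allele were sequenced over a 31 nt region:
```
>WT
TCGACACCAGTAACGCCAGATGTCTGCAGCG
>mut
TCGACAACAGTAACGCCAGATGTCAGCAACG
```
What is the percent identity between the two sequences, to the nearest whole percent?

3 positions differ (7, 25, 29), so 28 of 31 match: 28/31 = 90.32%.

90%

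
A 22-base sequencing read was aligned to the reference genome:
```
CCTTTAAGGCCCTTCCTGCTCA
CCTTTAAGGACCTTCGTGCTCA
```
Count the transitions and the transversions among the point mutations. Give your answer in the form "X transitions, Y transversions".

0 transitions, 2 transversions

Transitions (purine↔purine or pyrimidine↔pyrimidine): none.
Transversions (purine↔pyrimidine): 10 C→A, 16 C→G.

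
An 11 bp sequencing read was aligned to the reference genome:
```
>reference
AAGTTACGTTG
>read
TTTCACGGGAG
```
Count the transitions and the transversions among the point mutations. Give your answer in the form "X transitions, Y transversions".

1 transition, 8 transversions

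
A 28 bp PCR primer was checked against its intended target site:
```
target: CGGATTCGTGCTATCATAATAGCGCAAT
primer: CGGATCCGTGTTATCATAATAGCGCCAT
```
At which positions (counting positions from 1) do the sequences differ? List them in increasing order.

Scanning 1-based: 6: T/C; 11: C/T; 26: A/C.

6, 11, 26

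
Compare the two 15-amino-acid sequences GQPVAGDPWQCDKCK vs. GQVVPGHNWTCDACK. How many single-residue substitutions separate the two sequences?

6

Mismatches (1-based): position 3: P→V; position 5: A→P; position 7: D→H; position 8: P→N; position 10: Q→T; position 13: K→A.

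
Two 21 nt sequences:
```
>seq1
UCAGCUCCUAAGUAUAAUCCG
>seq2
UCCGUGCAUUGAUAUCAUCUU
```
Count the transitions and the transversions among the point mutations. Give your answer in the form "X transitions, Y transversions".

Mismatches (1-based):
base 3: A→C (purine→pyrimidine, transversion)
base 5: C→U (pyrimidine→pyrimidine, transition)
base 6: U→G (pyrimidine→purine, transversion)
base 8: C→A (pyrimidine→purine, transversion)
base 10: A→U (purine→pyrimidine, transversion)
base 11: A→G (purine→purine, transition)
base 12: G→A (purine→purine, transition)
base 16: A→C (purine→pyrimidine, transversion)
base 20: C→U (pyrimidine→pyrimidine, transition)
base 21: G→U (purine→pyrimidine, transversion)

4 transitions, 6 transversions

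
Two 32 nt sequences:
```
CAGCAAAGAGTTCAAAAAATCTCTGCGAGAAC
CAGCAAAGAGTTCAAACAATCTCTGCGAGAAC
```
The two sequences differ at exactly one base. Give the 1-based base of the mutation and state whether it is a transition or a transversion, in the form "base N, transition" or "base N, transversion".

base 17, transversion

Base 17 changes A→C. A is a purine and C is a pyrimidine, so this is a transversion.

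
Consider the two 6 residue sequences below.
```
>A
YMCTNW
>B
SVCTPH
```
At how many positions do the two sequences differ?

Mismatches (1-based): position 1: Y→S; position 2: M→V; position 5: N→P; position 6: W→H.

4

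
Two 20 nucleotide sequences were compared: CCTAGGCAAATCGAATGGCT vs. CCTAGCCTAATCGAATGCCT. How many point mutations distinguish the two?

Mismatches (1-based): site 6: G→C; site 8: A→T; site 18: G→C.

3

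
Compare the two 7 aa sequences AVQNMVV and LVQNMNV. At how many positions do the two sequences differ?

2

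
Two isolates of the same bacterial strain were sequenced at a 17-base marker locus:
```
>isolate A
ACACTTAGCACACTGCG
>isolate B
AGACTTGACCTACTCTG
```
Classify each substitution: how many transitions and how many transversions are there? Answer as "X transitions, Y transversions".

4 transitions, 3 transversions

Transitions (purine↔purine or pyrimidine↔pyrimidine): 7 A→G, 8 G→A, 11 C→T, 16 C→T.
Transversions (purine↔pyrimidine): 2 C→G, 10 A→C, 15 G→C.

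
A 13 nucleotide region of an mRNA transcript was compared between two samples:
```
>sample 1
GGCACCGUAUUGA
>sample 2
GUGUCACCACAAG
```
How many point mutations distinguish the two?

10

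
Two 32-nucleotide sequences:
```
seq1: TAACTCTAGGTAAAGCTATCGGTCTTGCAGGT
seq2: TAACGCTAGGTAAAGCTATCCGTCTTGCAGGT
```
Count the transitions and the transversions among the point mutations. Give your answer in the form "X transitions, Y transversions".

0 transitions, 2 transversions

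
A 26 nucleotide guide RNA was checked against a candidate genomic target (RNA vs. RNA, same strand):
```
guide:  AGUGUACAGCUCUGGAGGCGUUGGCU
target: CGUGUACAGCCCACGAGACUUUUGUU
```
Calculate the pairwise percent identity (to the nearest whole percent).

69%

Mismatches at positions 1, 11, 13, 14, 18, 20, 23, 25 (1-based): 8 of 26.
Identical positions: 18/26 = 69.23% → 69%.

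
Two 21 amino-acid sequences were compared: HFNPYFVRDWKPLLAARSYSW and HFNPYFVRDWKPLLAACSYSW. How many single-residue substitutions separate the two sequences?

1

The sequences differ at positions 17 (1-based) — 1 in total.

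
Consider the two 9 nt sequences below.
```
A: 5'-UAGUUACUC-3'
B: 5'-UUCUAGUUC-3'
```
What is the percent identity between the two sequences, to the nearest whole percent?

Mismatches at positions 2, 3, 5, 6, 7 (1-based): 5 of 9.
Identical positions: 4/9 = 44.44% → 44%.

44%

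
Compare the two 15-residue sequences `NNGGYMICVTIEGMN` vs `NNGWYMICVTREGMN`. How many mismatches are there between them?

2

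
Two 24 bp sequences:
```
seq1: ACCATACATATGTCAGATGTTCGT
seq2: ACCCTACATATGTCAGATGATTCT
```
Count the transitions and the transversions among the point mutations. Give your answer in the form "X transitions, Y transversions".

Mismatches (1-based):
site 4: A→C (purine→pyrimidine, transversion)
site 20: T→A (pyrimidine→purine, transversion)
site 22: C→T (pyrimidine→pyrimidine, transition)
site 23: G→C (purine→pyrimidine, transversion)

1 transition, 3 transversions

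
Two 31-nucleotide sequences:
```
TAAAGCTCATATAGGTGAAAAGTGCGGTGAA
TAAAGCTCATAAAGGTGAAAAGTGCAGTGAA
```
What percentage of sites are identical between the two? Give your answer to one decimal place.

93.5%

2 positions differ (12, 26), so 29 of 31 match: 29/31 = 93.55%.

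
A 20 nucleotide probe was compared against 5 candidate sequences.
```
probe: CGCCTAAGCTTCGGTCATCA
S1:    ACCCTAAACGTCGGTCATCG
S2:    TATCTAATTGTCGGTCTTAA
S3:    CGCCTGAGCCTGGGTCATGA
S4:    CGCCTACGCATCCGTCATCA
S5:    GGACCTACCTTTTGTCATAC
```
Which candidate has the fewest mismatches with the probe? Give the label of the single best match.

S1 differs at 5 sites; S2 differs at 8 sites; S3 differs at 4 sites; S4 differs at 3 sites; S5 differs at 9 sites. The closest is S4.

S4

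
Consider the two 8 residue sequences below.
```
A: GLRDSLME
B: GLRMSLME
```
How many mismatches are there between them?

1

The sequences differ at positions 4 (1-based) — 1 in total.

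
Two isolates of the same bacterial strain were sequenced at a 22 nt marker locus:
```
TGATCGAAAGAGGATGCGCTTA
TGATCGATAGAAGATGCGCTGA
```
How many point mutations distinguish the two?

3

Comparing position by position, 3 sites differ: 8 (A/T), 12 (G/A), 21 (T/G).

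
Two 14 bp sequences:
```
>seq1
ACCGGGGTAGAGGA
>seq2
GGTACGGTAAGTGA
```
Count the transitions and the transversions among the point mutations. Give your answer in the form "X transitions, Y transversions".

5 transitions, 3 transversions

Transitions (purine↔purine or pyrimidine↔pyrimidine): 1 A→G, 3 C→T, 4 G→A, 10 G→A, 11 A→G.
Transversions (purine↔pyrimidine): 2 C→G, 5 G→C, 12 G→T.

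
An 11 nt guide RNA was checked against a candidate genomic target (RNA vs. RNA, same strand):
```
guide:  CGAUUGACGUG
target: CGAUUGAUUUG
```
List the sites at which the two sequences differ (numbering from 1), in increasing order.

8, 9

Scanning 1-based: 8: C/U; 9: G/U.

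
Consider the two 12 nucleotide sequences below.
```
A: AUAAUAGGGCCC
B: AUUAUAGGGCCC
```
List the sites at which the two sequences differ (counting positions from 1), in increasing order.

3

Scanning 1-based: 3: A/U.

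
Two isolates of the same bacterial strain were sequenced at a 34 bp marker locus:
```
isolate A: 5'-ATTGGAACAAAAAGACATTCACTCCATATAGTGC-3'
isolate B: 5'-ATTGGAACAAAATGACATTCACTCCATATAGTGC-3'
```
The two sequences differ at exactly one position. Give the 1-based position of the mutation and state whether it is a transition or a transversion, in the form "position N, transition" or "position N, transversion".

The sequences differ only at position 13: A→T (purine→pyrimidine), a transversion.

position 13, transversion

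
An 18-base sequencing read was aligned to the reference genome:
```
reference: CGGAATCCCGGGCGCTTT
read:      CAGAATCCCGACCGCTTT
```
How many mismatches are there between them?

3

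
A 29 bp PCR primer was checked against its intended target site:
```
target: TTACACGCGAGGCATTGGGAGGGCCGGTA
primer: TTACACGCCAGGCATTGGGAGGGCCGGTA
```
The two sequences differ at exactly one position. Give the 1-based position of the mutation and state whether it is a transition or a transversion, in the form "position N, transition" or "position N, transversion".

position 9, transversion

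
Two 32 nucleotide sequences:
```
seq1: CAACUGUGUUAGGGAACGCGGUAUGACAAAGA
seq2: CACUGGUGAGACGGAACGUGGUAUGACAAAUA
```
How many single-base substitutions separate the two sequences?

Comparing position by position, 8 bases differ: 3 (A/C), 4 (C/U), 5 (U/G), 9 (U/A), 10 (U/G), 12 (G/C), 19 (C/U), 31 (G/U).

8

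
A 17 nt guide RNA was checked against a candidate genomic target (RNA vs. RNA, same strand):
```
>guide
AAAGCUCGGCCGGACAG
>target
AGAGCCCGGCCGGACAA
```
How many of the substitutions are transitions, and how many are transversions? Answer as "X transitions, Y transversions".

3 transitions, 0 transversions

Transitions (purine↔purine or pyrimidine↔pyrimidine): 2 A→G, 6 U→C, 17 G→A.
Transversions (purine↔pyrimidine): none.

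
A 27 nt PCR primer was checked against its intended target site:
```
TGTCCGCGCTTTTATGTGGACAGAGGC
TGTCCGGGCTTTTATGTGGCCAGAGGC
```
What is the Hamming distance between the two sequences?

2

Comparing position by position, 2 sites differ: 7 (C/G), 20 (A/C).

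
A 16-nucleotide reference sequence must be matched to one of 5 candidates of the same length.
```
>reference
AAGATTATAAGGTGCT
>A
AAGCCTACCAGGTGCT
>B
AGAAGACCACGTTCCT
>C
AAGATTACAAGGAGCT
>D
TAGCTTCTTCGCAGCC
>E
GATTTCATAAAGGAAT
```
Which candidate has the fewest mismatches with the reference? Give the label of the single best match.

A differs at 4 bases; B differs at 9 bases; C differs at 2 bases; D differs at 8 bases; E differs at 8 bases. The closest is C.

C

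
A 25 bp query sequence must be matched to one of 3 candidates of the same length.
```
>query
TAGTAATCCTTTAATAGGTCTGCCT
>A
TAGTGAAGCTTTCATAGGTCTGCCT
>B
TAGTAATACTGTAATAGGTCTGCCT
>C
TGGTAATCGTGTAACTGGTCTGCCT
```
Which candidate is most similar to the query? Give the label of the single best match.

B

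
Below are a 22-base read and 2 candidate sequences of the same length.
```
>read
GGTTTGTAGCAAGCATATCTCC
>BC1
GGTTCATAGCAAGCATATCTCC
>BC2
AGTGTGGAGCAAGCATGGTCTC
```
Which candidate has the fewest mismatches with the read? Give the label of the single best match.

Hamming distances to read — BC1: 2; BC2: 8.
Smallest is BC1 with 2 mismatches.

BC1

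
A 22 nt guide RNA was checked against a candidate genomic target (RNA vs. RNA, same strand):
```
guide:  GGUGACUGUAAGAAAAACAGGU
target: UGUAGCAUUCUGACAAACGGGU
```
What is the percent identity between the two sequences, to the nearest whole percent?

9 positions differ (1, 4, 5, 7, 8, 10, 11, 14, 19), so 13 of 22 match: 13/22 = 59.09%.

59%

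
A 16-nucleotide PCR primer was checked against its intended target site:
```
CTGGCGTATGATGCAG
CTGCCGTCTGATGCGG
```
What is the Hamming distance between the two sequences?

3

The sequences differ at positions 4, 8, 15 (1-based) — 3 in total.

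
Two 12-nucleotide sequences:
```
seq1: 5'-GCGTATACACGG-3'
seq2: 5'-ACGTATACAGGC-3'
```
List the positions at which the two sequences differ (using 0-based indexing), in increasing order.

0, 9, 11

Differences at position 0 (G→A), position 9 (C→G), position 11 (G→C).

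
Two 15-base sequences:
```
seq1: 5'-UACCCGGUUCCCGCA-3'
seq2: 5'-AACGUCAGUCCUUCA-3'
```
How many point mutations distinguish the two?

8

The sequences differ at positions 1, 4, 5, 6, 7, 8, 12, 13 (1-based) — 8 in total.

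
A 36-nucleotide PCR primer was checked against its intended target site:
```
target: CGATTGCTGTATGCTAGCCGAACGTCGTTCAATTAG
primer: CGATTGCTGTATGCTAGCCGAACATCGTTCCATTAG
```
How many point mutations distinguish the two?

2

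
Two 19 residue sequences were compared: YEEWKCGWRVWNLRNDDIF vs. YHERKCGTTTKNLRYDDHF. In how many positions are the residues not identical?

Comparing position by position, 8 positions differ: 2 (E/H), 4 (W/R), 8 (W/T), 9 (R/T), 10 (V/T), 11 (W/K), 15 (N/Y), 18 (I/H).

8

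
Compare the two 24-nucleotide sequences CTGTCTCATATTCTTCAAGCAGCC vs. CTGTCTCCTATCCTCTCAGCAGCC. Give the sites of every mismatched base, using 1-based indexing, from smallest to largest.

8, 12, 15, 16, 17

Scanning 1-based: 8: A/C; 12: T/C; 15: T/C; 16: C/T; 17: A/C.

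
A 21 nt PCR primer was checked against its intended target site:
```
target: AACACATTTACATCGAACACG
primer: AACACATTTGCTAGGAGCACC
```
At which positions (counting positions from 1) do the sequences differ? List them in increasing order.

Differences at position 10 (A→G), position 12 (A→T), position 13 (T→A), position 14 (C→G), position 17 (A→G), position 21 (G→C).

10, 12, 13, 14, 17, 21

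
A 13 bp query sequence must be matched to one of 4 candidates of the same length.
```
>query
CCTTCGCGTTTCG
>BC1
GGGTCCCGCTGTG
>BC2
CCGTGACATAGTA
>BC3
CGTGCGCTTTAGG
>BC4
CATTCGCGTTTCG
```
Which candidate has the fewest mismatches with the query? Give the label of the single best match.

BC4

BC1 differs at 7 sites; BC2 differs at 8 sites; BC3 differs at 5 sites; BC4 differs at 1 site. The closest is BC4.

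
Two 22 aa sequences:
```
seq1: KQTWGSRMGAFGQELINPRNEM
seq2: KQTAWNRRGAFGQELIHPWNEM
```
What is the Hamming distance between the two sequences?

6

Mismatches (1-based): position 4: W→A; position 5: G→W; position 6: S→N; position 8: M→R; position 17: N→H; position 19: R→W.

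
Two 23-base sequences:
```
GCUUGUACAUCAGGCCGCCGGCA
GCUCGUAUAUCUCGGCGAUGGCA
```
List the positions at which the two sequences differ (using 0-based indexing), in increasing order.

3, 7, 11, 12, 14, 17, 18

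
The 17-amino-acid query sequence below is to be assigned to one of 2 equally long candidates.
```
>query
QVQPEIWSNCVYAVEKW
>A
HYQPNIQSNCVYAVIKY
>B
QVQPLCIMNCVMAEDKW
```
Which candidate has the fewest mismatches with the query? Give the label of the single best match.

A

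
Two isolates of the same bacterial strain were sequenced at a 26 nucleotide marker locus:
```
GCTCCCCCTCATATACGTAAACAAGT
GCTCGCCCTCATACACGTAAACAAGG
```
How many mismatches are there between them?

3

The sequences differ at bases 5, 14, 26 (1-based) — 3 in total.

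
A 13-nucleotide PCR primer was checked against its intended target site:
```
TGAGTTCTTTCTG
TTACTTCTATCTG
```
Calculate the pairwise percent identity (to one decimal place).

76.9%

3 positions differ (2, 4, 9), so 10 of 13 match: 10/13 = 76.92%.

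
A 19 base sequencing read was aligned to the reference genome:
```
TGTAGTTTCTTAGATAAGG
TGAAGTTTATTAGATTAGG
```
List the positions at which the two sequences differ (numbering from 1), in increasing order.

3, 9, 16

Scanning 1-based: 3: T/A; 9: C/A; 16: A/T.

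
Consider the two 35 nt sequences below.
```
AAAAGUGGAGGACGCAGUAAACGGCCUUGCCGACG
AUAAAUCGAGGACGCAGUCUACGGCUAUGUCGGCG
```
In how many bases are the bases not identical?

Comparing position by position, 9 bases differ: 2 (A/U), 5 (G/A), 7 (G/C), 19 (A/C), 20 (A/U), 26 (C/U), 27 (U/A), 30 (C/U), 33 (A/G).

9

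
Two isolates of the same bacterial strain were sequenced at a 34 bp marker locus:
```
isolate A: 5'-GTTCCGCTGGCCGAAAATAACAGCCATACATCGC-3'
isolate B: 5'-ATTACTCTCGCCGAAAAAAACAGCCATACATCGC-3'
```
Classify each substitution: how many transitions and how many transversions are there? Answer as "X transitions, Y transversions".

1 transition, 4 transversions

Transitions (purine↔purine or pyrimidine↔pyrimidine): 1 G→A.
Transversions (purine↔pyrimidine): 4 C→A, 6 G→T, 9 G→C, 18 T→A.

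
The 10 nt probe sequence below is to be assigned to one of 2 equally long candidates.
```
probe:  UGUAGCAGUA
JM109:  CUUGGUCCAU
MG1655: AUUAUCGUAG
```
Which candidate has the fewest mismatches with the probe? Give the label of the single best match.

MG1655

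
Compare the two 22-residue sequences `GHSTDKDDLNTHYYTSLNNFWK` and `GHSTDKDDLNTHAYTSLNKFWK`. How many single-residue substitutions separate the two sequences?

Comparing position by position, 2 positions differ: 13 (Y/A), 19 (N/K).

2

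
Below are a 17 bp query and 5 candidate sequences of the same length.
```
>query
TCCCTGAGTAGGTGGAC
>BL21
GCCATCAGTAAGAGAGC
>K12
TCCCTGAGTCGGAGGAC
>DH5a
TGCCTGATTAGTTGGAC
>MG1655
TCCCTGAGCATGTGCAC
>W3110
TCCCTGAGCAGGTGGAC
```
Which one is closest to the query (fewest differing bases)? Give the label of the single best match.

W3110

Hamming distances to query — BL21: 7; K12: 2; DH5a: 3; MG1655: 3; W3110: 1.
Smallest is W3110 with 1 mismatch.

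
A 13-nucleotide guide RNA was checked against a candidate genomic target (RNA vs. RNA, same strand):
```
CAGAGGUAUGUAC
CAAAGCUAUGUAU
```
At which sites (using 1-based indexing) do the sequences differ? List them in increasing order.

3, 6, 13

Scanning 1-based: 3: G/A; 6: G/C; 13: C/U.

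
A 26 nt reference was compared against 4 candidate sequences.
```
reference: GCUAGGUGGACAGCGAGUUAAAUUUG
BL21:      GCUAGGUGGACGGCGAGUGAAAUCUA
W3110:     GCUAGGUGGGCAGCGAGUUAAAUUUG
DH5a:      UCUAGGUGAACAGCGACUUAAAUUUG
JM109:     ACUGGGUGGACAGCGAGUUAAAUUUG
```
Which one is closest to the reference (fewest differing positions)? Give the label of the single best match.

BL21 differs at 4 positions; W3110 differs at 1 position; DH5a differs at 3 positions; JM109 differs at 2 positions. The closest is W3110.

W3110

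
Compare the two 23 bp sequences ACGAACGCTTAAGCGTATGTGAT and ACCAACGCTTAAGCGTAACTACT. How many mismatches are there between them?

Comparing position by position, 5 sites differ: 3 (G/C), 18 (T/A), 19 (G/C), 21 (G/A), 22 (A/C).

5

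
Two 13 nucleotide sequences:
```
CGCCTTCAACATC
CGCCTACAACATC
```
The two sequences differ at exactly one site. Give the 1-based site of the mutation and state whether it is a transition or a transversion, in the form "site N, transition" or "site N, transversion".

The sequences differ only at site 6: T→A (pyrimidine→purine), a transversion.

site 6, transversion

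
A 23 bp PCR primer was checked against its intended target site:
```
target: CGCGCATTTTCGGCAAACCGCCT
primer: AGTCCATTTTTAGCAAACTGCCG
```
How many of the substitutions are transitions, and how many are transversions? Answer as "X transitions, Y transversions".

4 transitions, 3 transversions

Transitions (purine↔purine or pyrimidine↔pyrimidine): 3 C→T, 11 C→T, 12 G→A, 19 C→T.
Transversions (purine↔pyrimidine): 1 C→A, 4 G→C, 23 T→G.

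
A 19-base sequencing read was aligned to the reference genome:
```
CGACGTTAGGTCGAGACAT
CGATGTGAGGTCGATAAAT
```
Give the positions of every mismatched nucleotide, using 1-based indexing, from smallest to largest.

4, 7, 15, 17

Differences at position 4 (C→T), position 7 (T→G), position 15 (G→T), position 17 (C→A).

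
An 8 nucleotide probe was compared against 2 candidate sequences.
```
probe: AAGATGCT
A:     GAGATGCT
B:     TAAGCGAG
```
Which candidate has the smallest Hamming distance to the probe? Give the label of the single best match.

A differs at 1 position; B differs at 6 positions. The closest is A.

A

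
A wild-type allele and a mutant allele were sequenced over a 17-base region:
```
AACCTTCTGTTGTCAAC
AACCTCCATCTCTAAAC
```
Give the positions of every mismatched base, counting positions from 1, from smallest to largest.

Differences at position 6 (T→C), position 8 (T→A), position 9 (G→T), position 10 (T→C), position 12 (G→C), position 14 (C→A).

6, 8, 9, 10, 12, 14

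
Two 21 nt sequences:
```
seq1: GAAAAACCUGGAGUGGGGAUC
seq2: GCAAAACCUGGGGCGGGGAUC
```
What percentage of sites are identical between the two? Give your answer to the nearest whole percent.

Mismatches at positions 2, 12, 14 (1-based): 3 of 21.
Identical positions: 18/21 = 85.71% → 86%.

86%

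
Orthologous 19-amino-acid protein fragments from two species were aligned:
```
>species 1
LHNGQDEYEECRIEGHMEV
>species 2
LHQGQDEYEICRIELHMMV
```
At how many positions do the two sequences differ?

Comparing position by position, 4 positions differ: 3 (N/Q), 10 (E/I), 15 (G/L), 18 (E/M).

4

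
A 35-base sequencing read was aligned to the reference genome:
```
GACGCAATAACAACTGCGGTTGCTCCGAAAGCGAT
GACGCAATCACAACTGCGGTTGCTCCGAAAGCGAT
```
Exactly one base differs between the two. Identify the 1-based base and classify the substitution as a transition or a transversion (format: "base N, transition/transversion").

The sequences differ only at base 9: A→C (purine→pyrimidine), a transversion.

base 9, transversion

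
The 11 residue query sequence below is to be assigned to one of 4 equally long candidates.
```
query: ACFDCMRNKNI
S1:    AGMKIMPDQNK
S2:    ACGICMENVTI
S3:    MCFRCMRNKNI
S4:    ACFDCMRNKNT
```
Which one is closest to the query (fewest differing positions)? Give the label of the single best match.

S1 differs at 8 positions; S2 differs at 5 positions; S3 differs at 2 positions; S4 differs at 1 position. The closest is S4.

S4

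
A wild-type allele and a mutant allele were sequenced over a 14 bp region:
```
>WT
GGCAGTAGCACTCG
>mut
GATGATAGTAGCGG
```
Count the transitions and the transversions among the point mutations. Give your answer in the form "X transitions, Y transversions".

6 transitions, 2 transversions

Mismatches (1-based):
position 2: G→A (purine→purine, transition)
position 3: C→T (pyrimidine→pyrimidine, transition)
position 4: A→G (purine→purine, transition)
position 5: G→A (purine→purine, transition)
position 9: C→T (pyrimidine→pyrimidine, transition)
position 11: C→G (pyrimidine→purine, transversion)
position 12: T→C (pyrimidine→pyrimidine, transition)
position 13: C→G (pyrimidine→purine, transversion)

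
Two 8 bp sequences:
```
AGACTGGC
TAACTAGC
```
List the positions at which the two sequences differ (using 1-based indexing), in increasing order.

Scanning 1-based: 1: A/T; 2: G/A; 6: G/A.

1, 2, 6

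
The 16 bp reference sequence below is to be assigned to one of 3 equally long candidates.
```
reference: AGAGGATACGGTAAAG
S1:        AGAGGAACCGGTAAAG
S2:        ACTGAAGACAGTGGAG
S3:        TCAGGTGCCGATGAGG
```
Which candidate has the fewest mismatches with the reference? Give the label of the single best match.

Hamming distances to reference — S1: 2; S2: 7; S3: 8.
Smallest is S1 with 2 mismatches.

S1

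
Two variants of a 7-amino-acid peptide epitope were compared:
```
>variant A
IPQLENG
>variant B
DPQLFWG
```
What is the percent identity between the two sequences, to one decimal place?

57.1%

Mismatches at positions 1, 5, 6 (1-based): 3 of 7.
Identical positions: 4/7 = 57.14% → 57.1%.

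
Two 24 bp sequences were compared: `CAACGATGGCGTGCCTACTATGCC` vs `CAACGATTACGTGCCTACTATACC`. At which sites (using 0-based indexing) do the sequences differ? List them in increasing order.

Differences at site 7 (G→T), site 8 (G→A), site 21 (G→A).

7, 8, 21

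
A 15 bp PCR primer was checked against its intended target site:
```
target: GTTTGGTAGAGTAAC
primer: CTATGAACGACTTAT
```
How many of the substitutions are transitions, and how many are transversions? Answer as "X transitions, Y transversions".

2 transitions, 6 transversions

Mismatches (1-based):
site 1: G→C (purine→pyrimidine, transversion)
site 3: T→A (pyrimidine→purine, transversion)
site 6: G→A (purine→purine, transition)
site 7: T→A (pyrimidine→purine, transversion)
site 8: A→C (purine→pyrimidine, transversion)
site 11: G→C (purine→pyrimidine, transversion)
site 13: A→T (purine→pyrimidine, transversion)
site 15: C→T (pyrimidine→pyrimidine, transition)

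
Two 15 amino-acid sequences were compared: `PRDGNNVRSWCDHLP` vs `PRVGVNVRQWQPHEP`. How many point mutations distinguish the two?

6

The sequences differ at residues 3, 5, 9, 11, 12, 14 (1-based) — 6 in total.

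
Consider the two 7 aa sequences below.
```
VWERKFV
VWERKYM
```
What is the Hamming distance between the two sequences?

The sequences differ at residues 6, 7 (1-based) — 2 in total.

2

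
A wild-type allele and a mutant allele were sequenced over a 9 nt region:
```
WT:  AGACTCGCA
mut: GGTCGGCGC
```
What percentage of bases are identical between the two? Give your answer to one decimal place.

Mismatches at positions 1, 3, 5, 6, 7, 8, 9 (1-based): 7 of 9.
Identical positions: 2/9 = 22.22% → 22.2%.

22.2%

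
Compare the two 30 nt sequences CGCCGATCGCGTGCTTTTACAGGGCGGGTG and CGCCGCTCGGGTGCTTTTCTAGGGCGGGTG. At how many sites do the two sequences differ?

Mismatches (1-based): site 6: A→C; site 10: C→G; site 19: A→C; site 20: C→T.

4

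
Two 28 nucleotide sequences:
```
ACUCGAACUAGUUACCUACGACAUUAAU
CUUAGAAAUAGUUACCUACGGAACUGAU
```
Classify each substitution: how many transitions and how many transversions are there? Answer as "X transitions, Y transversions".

Transitions (purine↔purine or pyrimidine↔pyrimidine): 2 C→U, 21 A→G, 24 U→C, 26 A→G.
Transversions (purine↔pyrimidine): 1 A→C, 4 C→A, 8 C→A, 22 C→A.

4 transitions, 4 transversions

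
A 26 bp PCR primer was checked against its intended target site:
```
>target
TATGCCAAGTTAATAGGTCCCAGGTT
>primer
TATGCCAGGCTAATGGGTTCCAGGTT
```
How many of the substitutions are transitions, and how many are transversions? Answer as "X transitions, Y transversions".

4 transitions, 0 transversions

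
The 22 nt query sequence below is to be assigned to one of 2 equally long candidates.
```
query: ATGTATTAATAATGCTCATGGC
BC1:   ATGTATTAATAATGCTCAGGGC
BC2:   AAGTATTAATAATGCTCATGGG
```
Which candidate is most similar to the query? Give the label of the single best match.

Hamming distances to query — BC1: 1; BC2: 2.
Smallest is BC1 with 1 mismatch.

BC1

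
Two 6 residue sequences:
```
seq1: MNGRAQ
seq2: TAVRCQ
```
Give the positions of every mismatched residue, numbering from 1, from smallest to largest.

1, 2, 3, 5

Differences at position 1 (M→T), position 2 (N→A), position 3 (G→V), position 5 (A→C).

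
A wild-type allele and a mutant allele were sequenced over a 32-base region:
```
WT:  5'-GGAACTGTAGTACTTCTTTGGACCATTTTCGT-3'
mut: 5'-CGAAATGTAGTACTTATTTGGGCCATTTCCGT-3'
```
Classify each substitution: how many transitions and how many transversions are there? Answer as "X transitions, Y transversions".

Mismatches (1-based):
site 1: G→C (purine→pyrimidine, transversion)
site 5: C→A (pyrimidine→purine, transversion)
site 16: C→A (pyrimidine→purine, transversion)
site 22: A→G (purine→purine, transition)
site 29: T→C (pyrimidine→pyrimidine, transition)

2 transitions, 3 transversions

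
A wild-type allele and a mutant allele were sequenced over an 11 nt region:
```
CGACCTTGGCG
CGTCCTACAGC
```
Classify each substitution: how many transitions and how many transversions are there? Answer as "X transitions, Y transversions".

1 transition, 5 transversions

Transitions (purine↔purine or pyrimidine↔pyrimidine): 9 G→A.
Transversions (purine↔pyrimidine): 3 A→T, 7 T→A, 8 G→C, 10 C→G, 11 G→C.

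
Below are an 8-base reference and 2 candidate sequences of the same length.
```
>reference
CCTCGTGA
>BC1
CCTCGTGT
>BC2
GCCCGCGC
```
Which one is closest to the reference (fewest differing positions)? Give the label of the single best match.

BC1

Hamming distances to reference — BC1: 1; BC2: 4.
Smallest is BC1 with 1 mismatch.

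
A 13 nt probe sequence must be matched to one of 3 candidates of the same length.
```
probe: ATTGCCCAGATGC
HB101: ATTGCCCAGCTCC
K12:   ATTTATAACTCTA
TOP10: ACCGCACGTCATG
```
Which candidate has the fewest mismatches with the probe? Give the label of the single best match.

HB101 differs at 2 sites; K12 differs at 9 sites; TOP10 differs at 9 sites. The closest is HB101.

HB101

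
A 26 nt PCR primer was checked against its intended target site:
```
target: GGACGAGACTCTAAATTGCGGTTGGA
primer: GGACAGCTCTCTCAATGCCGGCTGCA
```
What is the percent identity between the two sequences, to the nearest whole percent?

65%

9 positions differ (5, 6, 7, 8, 13, 17, 18, 22, 25), so 17 of 26 match: 17/26 = 65.38%.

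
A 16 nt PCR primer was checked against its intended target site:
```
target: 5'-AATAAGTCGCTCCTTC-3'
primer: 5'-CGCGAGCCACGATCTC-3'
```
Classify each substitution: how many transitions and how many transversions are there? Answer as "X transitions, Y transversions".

7 transitions, 3 transversions

Mismatches (1-based):
site 1: A→C (purine→pyrimidine, transversion)
site 2: A→G (purine→purine, transition)
site 3: T→C (pyrimidine→pyrimidine, transition)
site 4: A→G (purine→purine, transition)
site 7: T→C (pyrimidine→pyrimidine, transition)
site 9: G→A (purine→purine, transition)
site 11: T→G (pyrimidine→purine, transversion)
site 12: C→A (pyrimidine→purine, transversion)
site 13: C→T (pyrimidine→pyrimidine, transition)
site 14: T→C (pyrimidine→pyrimidine, transition)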